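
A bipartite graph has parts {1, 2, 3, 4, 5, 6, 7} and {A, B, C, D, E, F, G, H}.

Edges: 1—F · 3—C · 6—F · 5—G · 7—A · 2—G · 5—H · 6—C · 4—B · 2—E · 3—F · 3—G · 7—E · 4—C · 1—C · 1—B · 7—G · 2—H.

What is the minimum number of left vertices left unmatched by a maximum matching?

One maximum matching: 1→B, 2→E, 3→G, 4→C, 5→H, 6→F, 7→A.
This saturates every left vertex, so 7 is the maximum.
That matches 7 of the 7, leaving 0 unmatched; no matching can do better.

0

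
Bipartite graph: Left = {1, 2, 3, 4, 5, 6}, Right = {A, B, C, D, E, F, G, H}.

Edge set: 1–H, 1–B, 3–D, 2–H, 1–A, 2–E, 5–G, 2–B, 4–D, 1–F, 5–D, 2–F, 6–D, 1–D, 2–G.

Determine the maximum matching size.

For example, pair 1→A, 2→E, 3→D, 5→G.
The set {3, 4, 6} has only 1 neighbour ({D}), so by Hall's theorem at most 4 of the 6 left vertices can be matched.

4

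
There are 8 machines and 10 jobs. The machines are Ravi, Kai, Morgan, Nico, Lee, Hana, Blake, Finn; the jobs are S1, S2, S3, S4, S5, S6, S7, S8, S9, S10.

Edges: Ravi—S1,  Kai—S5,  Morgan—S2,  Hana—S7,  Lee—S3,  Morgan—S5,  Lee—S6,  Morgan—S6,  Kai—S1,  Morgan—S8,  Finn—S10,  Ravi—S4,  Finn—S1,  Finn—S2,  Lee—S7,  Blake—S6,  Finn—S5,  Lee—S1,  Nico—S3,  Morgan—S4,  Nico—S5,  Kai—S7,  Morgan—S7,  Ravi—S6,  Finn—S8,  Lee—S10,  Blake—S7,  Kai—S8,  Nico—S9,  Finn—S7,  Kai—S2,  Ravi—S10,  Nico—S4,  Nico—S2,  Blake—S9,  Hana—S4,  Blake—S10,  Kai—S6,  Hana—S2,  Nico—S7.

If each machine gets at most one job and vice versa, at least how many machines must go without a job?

A valid assignment of size 8: Ravi→S10, Kai→S1, Morgan→S7, Nico→S3, Lee→S6, Hana→S4, Blake→S9, Finn→S2.
This saturates every machine, so 8 is the maximum.
That matches 8 of the 8, leaving 0 unmatched; no matching can do better.

0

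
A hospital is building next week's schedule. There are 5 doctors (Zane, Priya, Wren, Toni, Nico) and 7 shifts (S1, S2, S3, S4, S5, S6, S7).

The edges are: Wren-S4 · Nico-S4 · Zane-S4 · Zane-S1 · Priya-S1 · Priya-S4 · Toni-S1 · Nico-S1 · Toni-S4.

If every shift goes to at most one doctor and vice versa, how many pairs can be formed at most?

2

One maximum matching: Zane–S1, Priya–S4.
The set {Zane, Priya, Wren, Toni, Nico} has only 2 neighbours ({S1, S4}), so by Hall's theorem at most 2 of the 5 doctors can be matched.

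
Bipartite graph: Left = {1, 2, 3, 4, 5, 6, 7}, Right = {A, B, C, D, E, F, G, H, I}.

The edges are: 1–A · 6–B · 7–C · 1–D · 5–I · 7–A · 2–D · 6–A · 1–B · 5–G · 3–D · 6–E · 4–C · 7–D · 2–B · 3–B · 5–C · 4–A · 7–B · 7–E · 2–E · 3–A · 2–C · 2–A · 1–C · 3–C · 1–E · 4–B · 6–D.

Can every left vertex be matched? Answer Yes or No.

No

The set {1, 2, 3, 4, 6, 7} has only 5 neighbours ({A, B, C, D, E}), so by Hall's theorem at most 6 of the 7 left vertices can be matched.
Hence no matching covers every left vertex.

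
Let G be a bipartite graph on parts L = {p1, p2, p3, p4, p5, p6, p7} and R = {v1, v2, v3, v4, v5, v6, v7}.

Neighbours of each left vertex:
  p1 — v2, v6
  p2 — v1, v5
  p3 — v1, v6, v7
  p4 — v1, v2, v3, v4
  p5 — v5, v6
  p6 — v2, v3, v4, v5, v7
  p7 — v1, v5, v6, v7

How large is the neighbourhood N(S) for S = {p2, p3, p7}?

4

The union of neighbours of {p2, p3, p7} is {v1, v5, v6, v7}, which has 4 elements.
Since |N(S)| = 4 ≥ |S| = 3, Hall's condition holds for this subset.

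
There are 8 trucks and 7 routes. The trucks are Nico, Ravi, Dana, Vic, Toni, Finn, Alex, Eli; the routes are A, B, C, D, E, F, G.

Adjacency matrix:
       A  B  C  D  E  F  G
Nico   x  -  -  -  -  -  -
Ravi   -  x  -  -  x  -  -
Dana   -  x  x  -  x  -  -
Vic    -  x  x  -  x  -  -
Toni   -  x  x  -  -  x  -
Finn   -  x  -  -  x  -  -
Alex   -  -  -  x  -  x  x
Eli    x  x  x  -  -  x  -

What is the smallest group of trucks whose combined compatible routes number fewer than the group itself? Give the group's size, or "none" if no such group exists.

4

Take S = {Ravi, Dana, Vic, Finn}. Its neighbourhood is {B, C, E}, so |N(S)| = 3 < |S| = 4.
Every subset of size less than 4 has at least as many neighbours as members, so 4 is the minimum.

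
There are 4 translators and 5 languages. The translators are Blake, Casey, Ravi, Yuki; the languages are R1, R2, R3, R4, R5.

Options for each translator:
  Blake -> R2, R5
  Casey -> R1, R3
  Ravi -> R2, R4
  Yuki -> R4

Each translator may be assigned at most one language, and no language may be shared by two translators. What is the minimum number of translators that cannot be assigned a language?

A valid assignment of size 4: Blake→R5, Casey→R3, Ravi→R2, Yuki→R4.
This saturates every translator, so 4 is the maximum.
That matches 4 of the 4, leaving 0 unmatched; no matching can do better.

0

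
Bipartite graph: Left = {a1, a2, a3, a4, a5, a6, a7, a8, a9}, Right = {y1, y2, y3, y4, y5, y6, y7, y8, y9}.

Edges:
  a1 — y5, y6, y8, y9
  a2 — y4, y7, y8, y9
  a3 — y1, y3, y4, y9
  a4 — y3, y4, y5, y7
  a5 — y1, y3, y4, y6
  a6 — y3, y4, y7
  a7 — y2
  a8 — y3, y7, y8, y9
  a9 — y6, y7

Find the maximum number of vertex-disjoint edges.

9

For example, pair a1→y6, a2→y8, a3→y1, a4→y5, a5→y3, a6→y4, a7→y2, a8→y9, a9→y7.
This saturates every left vertex, so 9 is the maximum.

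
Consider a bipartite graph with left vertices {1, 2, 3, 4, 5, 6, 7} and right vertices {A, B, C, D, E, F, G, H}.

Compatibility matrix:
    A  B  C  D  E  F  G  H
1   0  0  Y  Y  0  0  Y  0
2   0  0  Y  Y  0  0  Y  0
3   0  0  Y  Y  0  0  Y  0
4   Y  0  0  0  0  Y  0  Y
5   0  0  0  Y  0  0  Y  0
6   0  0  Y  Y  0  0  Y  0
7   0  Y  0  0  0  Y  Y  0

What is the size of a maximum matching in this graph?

For example, pair 1–D, 2–C, 3–G, 4–F, 7–B.
The set {1, 2, 3, 5, 6} has only 3 neighbours ({C, D, G}), so by Hall's theorem at most 5 of the 7 left vertices can be matched.

5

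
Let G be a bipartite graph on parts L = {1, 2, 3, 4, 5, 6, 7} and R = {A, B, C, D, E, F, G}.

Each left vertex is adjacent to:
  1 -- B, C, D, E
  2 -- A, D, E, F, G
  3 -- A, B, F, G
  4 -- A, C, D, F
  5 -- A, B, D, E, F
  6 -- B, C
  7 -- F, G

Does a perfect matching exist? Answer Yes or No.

One maximum matching: 1-E, 2-G, 3-B, 4-D, 5-A, 6-C, 7-F.
All 7 left vertices are covered.

Yes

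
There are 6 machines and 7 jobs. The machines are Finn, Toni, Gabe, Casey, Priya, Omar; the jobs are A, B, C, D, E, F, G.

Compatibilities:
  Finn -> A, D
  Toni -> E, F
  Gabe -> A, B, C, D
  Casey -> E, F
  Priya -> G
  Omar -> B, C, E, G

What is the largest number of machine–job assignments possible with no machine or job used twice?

6

One maximum matching: Finn-D, Toni-F, Gabe-C, Casey-E, Priya-G, Omar-B.
All 6 machines are matched, so no larger matching exists.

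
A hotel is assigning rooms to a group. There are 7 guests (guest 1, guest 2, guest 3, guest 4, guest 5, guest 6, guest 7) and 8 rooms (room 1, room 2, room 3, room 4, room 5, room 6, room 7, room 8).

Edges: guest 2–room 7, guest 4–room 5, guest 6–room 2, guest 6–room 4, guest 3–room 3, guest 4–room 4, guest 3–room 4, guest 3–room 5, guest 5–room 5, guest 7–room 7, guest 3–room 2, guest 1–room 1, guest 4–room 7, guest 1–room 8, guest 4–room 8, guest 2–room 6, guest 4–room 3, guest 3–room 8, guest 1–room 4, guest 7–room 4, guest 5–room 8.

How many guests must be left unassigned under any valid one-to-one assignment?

A valid assignment of size 7: guest 1→room 1, guest 2→room 6, guest 3→room 2, guest 4→room 8, guest 5→room 5, guest 6→room 4, guest 7→room 7.
All 7 guests are matched, so no larger matching exists.
That matches 7 of the 7, leaving 0 unmatched; no matching can do better.

0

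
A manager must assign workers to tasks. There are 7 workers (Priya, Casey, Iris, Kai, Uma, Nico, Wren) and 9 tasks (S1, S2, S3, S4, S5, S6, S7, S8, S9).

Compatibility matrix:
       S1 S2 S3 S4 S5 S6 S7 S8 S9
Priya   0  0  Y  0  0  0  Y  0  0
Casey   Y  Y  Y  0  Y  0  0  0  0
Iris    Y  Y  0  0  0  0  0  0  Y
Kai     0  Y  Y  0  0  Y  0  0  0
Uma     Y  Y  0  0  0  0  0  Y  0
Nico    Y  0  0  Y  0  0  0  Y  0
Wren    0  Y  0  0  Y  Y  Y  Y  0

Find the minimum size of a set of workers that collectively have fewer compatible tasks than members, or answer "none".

none

A matching saturating every worker exists, for instance Priya→S7, Casey→S3, Iris→S9, Kai→S6, Uma→S8, Nico→S4, Wren→S2.
By Hall's marriage theorem, this means |N(S)| ≥ |S| for every subset S, so no violating subset exists.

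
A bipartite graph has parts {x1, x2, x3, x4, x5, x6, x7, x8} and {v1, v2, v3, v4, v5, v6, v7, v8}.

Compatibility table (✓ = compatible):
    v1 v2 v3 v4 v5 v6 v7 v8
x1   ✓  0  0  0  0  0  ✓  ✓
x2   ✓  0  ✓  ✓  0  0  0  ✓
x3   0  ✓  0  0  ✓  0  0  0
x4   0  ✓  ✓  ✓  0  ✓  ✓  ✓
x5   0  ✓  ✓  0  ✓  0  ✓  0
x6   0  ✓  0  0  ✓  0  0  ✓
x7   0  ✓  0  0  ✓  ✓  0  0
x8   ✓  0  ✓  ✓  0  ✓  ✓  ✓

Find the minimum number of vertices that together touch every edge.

The 8 edges x1–v1, x2–v4, x3–v5, x4–v2, x5–v7, x6–v8, x7–v6, x8–v3 form a matching, so any vertex cover needs at least 8 vertices (one per matched edge).
Conversely {x1, x2, x3, x4, x5, x6, x7, x8} meets every edge and has exactly 8 vertices, so 8 is optimal.

8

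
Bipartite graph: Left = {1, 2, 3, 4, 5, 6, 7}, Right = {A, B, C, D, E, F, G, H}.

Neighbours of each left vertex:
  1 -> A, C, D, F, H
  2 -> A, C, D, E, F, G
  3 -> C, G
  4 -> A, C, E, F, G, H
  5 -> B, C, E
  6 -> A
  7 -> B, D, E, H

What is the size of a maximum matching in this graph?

7

A valid assignment of size 7: 1–H, 2–F, 3–C, 4–G, 5–E, 6–A, 7–B.
This saturates every left vertex, so 7 is the maximum.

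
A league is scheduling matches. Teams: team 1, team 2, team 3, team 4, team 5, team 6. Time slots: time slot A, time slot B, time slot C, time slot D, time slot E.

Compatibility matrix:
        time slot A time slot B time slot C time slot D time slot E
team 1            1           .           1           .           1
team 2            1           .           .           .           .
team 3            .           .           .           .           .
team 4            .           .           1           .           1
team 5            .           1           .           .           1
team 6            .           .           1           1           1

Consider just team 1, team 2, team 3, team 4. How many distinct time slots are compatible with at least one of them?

3

The union of neighbours of {team 1, team 2, team 3, team 4} is {time slot A, time slot C, time slot E}, which has 3 elements.
Since |N(S)| = 3 < |S| = 4, Hall's condition fails for this subset.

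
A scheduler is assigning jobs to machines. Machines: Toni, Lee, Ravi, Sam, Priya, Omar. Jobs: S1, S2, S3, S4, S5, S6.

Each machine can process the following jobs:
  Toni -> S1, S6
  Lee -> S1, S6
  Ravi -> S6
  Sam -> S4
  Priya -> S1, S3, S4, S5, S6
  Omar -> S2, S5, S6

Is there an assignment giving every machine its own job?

The set {Toni, Lee, Ravi} has only 2 neighbours ({S1, S6}), so by Hall's theorem at most 5 of the 6 machines can be matched.
Hence no matching covers every machine.

No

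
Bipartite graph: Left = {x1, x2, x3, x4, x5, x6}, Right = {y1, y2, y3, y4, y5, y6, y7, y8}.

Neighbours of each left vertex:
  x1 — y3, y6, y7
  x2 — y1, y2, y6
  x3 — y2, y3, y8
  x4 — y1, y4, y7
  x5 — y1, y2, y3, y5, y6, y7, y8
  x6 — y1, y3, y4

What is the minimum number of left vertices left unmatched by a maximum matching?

0

One maximum matching: x1-y6, x2-y2, x3-y8, x4-y1, x5-y7, x6-y3.
This saturates every left vertex, so 6 is the maximum.
That matches 6 of the 6, leaving 0 unmatched; no matching can do better.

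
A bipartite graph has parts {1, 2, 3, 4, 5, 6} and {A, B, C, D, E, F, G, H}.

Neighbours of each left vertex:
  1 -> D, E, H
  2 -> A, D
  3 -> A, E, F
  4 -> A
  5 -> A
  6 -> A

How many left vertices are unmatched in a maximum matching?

2

For example, pair 1–E, 2–D, 3–F, 4–A.
The set {4, 5, 6} has only 1 neighbour ({A}), so by Hall's theorem at most 4 of the 6 left vertices can be matched.
That matches 4 of the 6, leaving 2 unmatched; no matching can do better.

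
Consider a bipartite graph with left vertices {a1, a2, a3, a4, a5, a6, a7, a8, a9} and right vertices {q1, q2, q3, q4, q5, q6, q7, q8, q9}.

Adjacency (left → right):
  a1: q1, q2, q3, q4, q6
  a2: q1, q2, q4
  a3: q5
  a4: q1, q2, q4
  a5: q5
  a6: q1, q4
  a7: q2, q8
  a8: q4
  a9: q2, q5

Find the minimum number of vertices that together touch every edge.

The 6 edges a1–q6, a2–q2, a3–q5, a4–q1, a6–q4, a7–q8 form a matching, so any vertex cover needs at least 6 vertices (one per matched edge).
Conversely {a1, a7, q1, q2, q4, q5} meets every edge and has exactly 6 vertices, so 6 is optimal.

6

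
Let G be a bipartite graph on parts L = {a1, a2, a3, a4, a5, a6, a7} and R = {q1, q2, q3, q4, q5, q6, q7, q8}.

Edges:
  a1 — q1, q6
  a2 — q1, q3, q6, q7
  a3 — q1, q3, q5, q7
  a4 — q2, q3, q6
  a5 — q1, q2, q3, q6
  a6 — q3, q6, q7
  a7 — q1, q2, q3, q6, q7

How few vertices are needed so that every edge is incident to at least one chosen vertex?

6

A maximum matching has 6 edges (e.g. a1–q1, a2–q7, a3–q5, a4–q3, a5–q2, a6–q6).
By König's theorem the minimum vertex cover has the same size. One such cover is {a3, q1, q2, q3, q6, q7}.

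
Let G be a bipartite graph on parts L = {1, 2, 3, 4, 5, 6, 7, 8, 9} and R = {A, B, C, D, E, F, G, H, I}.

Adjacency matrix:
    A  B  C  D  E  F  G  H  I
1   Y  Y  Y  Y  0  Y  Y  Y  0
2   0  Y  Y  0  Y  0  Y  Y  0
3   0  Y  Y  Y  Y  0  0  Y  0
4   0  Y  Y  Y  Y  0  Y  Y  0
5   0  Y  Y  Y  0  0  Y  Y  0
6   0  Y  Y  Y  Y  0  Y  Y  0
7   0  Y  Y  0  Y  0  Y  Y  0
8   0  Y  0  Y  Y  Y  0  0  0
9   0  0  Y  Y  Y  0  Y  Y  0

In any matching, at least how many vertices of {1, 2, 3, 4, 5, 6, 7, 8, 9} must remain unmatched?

A valid assignment of size 8: 1-A, 2-H, 3-C, 4-D, 5-B, 6-E, 7-G, 8-F.
The set {2, 3, 4, 5, 6, 7, 9} has only 6 neighbours ({B, C, D, E, G, H}), so by Hall's theorem at most 8 of the 9 left vertices can be matched.
That matches 8 of the 9, leaving 1 unmatched; no matching can do better.

1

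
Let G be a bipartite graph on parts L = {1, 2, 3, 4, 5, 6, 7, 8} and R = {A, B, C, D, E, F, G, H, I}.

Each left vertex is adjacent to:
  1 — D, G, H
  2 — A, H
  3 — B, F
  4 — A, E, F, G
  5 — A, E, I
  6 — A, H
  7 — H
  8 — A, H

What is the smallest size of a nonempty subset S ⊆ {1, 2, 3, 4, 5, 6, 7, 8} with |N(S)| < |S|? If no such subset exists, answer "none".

3

Take S = {2, 6, 7}. Its neighbourhood is {A, H}, so |N(S)| = 2 < |S| = 3.
Every subset of size less than 3 has at least as many neighbours as members, so 3 is the minimum.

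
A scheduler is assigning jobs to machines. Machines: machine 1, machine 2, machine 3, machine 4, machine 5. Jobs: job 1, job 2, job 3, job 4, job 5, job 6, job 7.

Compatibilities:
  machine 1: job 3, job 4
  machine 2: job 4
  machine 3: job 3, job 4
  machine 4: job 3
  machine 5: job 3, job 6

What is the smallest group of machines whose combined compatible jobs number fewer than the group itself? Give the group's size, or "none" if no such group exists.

Take S = {machine 1, machine 2, machine 3}. Its neighbourhood is {job 3, job 4}, so |N(S)| = 2 < |S| = 3.
Every subset of size less than 3 has at least as many neighbours as members, so 3 is the minimum.

3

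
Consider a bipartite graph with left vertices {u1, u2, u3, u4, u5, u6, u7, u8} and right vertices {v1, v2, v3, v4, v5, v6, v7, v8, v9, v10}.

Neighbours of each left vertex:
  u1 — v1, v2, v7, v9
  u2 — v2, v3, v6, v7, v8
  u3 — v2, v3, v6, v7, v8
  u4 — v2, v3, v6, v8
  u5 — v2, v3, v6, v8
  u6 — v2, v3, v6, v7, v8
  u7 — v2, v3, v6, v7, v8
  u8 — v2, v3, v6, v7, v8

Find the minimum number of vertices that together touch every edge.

6

{u1, v2, v3, v6, v7, v8} is a vertex cover of size 6: every edge has an endpoint in this set.
No smaller cover exists because u1–v1, u2–v7, u3–v2, u4–v8, u5–v6, u6–v3 is a matching of size 6, and a cover must include an endpoint of each of these disjoint edges (König's theorem).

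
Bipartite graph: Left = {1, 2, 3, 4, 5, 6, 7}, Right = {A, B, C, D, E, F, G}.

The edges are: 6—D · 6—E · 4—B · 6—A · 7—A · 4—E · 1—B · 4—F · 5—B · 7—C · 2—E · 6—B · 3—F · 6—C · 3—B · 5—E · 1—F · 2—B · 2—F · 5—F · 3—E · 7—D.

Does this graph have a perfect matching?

No

The set {1, 2, 3, 4, 5} has only 3 neighbours ({B, E, F}), so by Hall's theorem at most 5 of the 7 left vertices can be matched.
Hence no matching covers every left vertex.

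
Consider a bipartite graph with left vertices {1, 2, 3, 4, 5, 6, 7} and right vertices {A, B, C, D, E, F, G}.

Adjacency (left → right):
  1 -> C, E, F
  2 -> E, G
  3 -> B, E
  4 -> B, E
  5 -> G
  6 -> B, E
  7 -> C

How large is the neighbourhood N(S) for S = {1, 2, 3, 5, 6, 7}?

5

The union of neighbours of {1, 2, 3, 5, 6, 7} is {B, C, E, F, G}, which has 5 elements.
Since |N(S)| = 5 < |S| = 6, Hall's condition fails for this subset.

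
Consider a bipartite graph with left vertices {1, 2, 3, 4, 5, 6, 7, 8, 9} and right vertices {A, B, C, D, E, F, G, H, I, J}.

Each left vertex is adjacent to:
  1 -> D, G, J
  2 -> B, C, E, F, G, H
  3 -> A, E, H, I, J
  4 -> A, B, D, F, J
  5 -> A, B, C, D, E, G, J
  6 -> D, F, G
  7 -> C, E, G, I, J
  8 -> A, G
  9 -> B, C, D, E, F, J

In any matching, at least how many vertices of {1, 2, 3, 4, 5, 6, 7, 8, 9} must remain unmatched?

For example, pair 1→D, 2→H, 3→E, 4→B, 5→G, 6→F, 7→I, 8→A, 9→J.
This saturates every left vertex, so 9 is the maximum.
That matches 9 of the 9, leaving 0 unmatched; no matching can do better.

0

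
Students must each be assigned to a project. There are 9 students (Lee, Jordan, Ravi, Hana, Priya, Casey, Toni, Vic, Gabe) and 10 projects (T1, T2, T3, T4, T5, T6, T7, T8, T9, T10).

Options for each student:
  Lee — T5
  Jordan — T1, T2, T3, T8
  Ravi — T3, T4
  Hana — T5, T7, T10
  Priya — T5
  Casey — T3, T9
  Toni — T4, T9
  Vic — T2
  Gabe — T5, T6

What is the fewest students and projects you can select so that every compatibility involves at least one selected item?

8

{Jordan, Ravi, Hana, Casey, Toni, Vic, Gabe, T5} is a vertex cover of size 8: every edge has an endpoint in this set.
No smaller cover exists because Lee–T5, Jordan–T8, Ravi–T4, Hana–T10, Casey–T3, Toni–T9, Vic–T2, Gabe–T6 is a matching of size 8, and a cover must include an endpoint of each of these disjoint edges (König's theorem).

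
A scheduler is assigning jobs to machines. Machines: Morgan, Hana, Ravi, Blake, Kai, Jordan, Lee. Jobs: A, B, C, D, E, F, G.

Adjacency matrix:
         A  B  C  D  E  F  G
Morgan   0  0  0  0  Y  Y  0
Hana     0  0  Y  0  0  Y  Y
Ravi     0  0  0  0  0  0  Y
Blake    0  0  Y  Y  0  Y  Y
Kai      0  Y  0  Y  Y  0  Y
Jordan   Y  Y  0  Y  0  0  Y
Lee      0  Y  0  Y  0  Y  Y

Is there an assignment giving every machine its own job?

Yes

A valid assignment of size 7: Morgan→F, Hana→C, Ravi→G, Blake→D, Kai→E, Jordan→A, Lee→B.
All 7 machines are covered.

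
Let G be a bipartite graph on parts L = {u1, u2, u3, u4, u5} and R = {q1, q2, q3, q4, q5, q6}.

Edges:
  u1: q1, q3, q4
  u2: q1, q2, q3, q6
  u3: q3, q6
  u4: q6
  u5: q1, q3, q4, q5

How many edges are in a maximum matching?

5

For example, pair u1–q1, u2–q2, u3–q3, u4–q6, u5–q4.
This saturates every left vertex, so 5 is the maximum.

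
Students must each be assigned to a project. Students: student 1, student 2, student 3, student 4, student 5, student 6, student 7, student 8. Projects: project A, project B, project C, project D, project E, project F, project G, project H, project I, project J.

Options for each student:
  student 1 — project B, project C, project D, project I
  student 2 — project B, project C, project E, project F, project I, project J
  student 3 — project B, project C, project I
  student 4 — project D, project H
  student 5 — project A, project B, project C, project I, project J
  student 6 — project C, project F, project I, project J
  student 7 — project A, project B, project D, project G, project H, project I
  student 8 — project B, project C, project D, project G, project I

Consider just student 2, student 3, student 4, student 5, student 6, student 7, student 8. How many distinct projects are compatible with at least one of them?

The union of neighbours of {student 2, student 3, student 4, student 5, student 6, student 7, student 8} is {project A, project B, project C, project D, project E, project F, project G, project H, project I, project J}, which has 10 elements.
Since |N(S)| = 10 ≥ |S| = 7, Hall's condition holds for this subset.

10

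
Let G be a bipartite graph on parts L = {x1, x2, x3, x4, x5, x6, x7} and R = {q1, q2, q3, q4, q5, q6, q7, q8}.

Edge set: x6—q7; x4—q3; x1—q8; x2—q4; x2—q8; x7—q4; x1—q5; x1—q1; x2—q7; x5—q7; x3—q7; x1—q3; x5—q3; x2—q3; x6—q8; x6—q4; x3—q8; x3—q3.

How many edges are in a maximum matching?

5

For example, pair x1-q5, x2-q4, x3-q8, x4-q3, x5-q7.
The set {x2, x3, x4, x5, x6, x7} has only 4 neighbours ({q3, q4, q7, q8}), so by Hall's theorem at most 5 of the 7 left vertices can be matched.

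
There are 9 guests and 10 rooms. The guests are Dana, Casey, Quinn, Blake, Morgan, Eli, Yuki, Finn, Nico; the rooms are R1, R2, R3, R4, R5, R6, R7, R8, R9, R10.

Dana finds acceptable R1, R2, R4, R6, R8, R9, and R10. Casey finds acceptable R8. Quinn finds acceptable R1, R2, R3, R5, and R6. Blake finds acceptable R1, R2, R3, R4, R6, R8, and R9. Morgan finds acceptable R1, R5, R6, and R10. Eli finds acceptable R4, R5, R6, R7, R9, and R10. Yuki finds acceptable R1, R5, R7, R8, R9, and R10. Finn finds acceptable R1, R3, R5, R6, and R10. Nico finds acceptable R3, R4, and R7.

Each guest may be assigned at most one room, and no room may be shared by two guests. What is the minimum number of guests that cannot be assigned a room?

For example, pair Dana–R4, Casey–R8, Quinn–R2, Blake–R3, Morgan–R5, Eli–R9, Yuki–R10, Finn–R6, Nico–R7.
All 9 guests are matched, so no larger matching exists.
That matches 9 of the 9, leaving 0 unmatched; no matching can do better.

0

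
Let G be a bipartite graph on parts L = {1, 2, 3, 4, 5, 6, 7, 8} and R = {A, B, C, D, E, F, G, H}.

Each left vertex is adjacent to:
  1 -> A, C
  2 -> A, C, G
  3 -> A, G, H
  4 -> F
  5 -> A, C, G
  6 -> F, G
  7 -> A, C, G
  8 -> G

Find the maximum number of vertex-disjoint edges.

5

A valid assignment of size 5: 1-A, 2-G, 3-H, 4-F, 5-C.
The set {1, 2, 4, 5, 6, 7, 8} has only 4 neighbours ({A, C, F, G}), so by Hall's theorem at most 5 of the 8 left vertices can be matched.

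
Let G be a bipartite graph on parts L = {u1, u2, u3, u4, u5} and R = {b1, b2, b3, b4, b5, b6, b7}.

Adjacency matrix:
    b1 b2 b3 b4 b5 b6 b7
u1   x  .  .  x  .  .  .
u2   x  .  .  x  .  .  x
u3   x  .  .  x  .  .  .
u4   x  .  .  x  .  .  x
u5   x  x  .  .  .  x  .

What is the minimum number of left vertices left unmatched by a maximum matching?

One maximum matching: u1–b1, u2–b7, u3–b4, u5–b6.
The set {u1, u2, u3, u4} has only 3 neighbours ({b1, b4, b7}), so by Hall's theorem at most 4 of the 5 left vertices can be matched.
That matches 4 of the 5, leaving 1 unmatched; no matching can do better.

1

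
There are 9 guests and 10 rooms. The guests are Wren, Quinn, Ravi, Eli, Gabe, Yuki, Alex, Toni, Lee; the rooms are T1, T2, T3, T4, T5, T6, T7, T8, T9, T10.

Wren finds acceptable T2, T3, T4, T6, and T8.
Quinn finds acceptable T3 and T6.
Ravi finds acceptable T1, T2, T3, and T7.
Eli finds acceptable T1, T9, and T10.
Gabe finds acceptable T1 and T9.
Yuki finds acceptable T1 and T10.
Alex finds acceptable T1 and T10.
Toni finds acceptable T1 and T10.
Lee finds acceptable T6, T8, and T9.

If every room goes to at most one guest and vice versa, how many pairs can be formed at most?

7

One maximum matching: Wren–T4, Quinn–T3, Ravi–T2, Eli–T9, Gabe–T1, Yuki–T10, Lee–T6.
The set {Eli, Gabe, Yuki, Alex, Toni} has only 3 neighbours ({T1, T10, T9}), so by Hall's theorem at most 7 of the 9 guests can be matched.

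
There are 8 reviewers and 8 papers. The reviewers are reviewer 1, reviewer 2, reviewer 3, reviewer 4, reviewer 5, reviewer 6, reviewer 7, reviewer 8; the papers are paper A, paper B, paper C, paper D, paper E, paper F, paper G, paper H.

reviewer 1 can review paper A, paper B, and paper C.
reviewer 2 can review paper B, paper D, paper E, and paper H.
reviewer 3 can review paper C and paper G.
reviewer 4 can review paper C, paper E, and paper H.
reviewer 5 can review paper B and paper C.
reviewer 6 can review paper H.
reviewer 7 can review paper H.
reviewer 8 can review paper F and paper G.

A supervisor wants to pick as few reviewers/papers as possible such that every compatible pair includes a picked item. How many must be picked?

7

{reviewer 1, reviewer 2, reviewer 3, reviewer 4, reviewer 5, reviewer 8, paper H} is a vertex cover of size 7: every edge has an endpoint in this set.
No smaller cover exists because reviewer 1–paper C, reviewer 2–paper D, reviewer 3–paper G, reviewer 4–paper E, reviewer 5–paper B, reviewer 6–paper H, reviewer 8–paper F is a matching of size 7, and a cover must include an endpoint of each of these disjoint edges (König's theorem).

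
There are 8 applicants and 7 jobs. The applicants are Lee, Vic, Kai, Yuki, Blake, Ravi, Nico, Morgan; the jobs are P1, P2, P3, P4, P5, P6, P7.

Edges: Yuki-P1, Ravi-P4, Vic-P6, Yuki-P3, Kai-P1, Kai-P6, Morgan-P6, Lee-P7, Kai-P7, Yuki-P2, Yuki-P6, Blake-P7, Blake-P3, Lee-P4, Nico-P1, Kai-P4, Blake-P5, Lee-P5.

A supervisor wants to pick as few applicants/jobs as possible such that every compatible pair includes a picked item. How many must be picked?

7

The 7 edges Lee–P5, Vic–P6, Kai–P7, Yuki–P2, Blake–P3, Ravi–P4, Nico–P1 form a matching, so any vertex cover needs at least 7 vertices (one per matched edge).
Conversely {Lee, Kai, Yuki, Blake, Ravi, Nico, P6} meets every edge and has exactly 7 vertices, so 7 is optimal.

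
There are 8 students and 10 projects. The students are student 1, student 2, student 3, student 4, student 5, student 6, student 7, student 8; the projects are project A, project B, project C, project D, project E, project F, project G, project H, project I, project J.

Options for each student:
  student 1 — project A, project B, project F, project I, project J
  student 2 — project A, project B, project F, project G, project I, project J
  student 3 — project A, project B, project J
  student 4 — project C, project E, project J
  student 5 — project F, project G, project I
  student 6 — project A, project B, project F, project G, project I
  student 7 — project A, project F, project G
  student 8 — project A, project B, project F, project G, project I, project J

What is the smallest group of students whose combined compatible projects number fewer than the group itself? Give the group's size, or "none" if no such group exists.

Take S = {student 1, student 2, student 3, student 5, student 6, student 7, student 8}. Its neighbourhood is {project A, project B, project F, project G, project I, project J}, so |N(S)| = 6 < |S| = 7.
Every subset of size less than 7 has at least as many neighbours as members, so 7 is the minimum.

7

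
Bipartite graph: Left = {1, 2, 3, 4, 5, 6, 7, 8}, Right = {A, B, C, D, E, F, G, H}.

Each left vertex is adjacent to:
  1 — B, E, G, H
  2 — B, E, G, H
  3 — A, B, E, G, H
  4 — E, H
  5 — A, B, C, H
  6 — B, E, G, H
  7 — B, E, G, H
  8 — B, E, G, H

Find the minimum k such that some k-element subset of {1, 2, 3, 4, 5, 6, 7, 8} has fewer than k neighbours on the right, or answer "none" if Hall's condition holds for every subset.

Take S = {1, 2, 4, 6, 7}. Its neighbourhood is {B, E, G, H}, so |N(S)| = 4 < |S| = 5.
Every subset of size less than 5 has at least as many neighbours as members, so 5 is the minimum.

5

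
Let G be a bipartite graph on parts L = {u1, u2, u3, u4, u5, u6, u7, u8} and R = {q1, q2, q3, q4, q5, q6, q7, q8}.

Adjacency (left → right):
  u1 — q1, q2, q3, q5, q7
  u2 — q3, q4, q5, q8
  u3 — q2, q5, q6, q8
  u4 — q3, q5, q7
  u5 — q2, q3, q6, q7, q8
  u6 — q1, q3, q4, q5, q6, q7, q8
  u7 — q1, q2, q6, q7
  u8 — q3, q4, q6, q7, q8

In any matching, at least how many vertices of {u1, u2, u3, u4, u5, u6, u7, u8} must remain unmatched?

A valid assignment of size 8: u1–q1, u2–q4, u3–q8, u4–q5, u5–q3, u6–q7, u7–q2, u8–q6.
This saturates every left vertex, so 8 is the maximum.
That matches 8 of the 8, leaving 0 unmatched; no matching can do better.

0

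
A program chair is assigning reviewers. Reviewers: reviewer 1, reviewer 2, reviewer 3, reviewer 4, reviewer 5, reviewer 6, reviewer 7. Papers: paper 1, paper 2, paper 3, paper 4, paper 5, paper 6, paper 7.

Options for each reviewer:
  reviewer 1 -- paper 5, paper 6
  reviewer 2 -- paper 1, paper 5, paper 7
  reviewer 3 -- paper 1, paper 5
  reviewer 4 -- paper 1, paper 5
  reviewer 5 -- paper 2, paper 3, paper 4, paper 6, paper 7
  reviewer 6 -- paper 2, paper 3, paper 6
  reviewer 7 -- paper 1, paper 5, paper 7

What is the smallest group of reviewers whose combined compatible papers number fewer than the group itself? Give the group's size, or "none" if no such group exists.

Take S = {reviewer 2, reviewer 3, reviewer 4, reviewer 7}. Its neighbourhood is {paper 1, paper 5, paper 7}, so |N(S)| = 3 < |S| = 4.
Every subset of size less than 4 has at least as many neighbours as members, so 4 is the minimum.

4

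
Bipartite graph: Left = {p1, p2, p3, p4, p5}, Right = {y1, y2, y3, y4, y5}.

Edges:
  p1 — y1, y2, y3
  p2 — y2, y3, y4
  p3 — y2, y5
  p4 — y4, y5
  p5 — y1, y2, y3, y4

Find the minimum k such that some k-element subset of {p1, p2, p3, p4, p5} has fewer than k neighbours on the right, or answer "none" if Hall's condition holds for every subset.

A matching saturating every left vertex exists, for instance p1→y1, p2→y2, p3→y5, p4→y4, p5→y3.
By Hall's marriage theorem, this means |N(S)| ≥ |S| for every subset S, so no violating subset exists.

none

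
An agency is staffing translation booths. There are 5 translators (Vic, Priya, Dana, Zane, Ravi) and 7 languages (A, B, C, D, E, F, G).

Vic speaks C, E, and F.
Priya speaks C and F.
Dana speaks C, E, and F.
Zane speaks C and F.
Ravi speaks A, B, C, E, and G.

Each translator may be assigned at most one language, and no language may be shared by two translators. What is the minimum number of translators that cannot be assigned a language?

One maximum matching: Vic–C, Priya–F, Dana–E, Ravi–G.
The set {Vic, Priya, Dana, Zane} has only 3 neighbours ({C, E, F}), so by Hall's theorem at most 4 of the 5 translators can be matched.
That matches 4 of the 5, leaving 1 unmatched; no matching can do better.

1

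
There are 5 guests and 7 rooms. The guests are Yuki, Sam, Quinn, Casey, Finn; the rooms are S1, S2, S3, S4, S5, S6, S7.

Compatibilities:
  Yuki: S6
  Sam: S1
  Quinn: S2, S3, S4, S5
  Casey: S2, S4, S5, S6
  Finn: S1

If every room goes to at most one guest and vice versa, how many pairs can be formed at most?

4

One maximum matching: Yuki–S6, Sam–S1, Quinn–S4, Casey–S2.
The set {Sam, Finn} has only 1 neighbour ({S1}), so by Hall's theorem at most 4 of the 5 guests can be matched.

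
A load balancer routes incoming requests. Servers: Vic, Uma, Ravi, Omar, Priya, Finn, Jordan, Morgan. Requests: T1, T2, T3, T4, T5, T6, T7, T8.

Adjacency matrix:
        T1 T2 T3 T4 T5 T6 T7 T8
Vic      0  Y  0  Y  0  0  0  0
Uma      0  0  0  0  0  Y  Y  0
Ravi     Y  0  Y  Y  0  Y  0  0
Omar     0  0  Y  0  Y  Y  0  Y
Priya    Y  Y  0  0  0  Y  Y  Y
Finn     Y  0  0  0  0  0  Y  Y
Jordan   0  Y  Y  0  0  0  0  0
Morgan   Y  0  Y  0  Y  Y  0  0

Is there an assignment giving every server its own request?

Yes

For example, pair Vic→T2, Uma→T6, Ravi→T4, Omar→T8, Priya→T1, Finn→T7, Jordan→T3, Morgan→T5.
All 8 servers are covered.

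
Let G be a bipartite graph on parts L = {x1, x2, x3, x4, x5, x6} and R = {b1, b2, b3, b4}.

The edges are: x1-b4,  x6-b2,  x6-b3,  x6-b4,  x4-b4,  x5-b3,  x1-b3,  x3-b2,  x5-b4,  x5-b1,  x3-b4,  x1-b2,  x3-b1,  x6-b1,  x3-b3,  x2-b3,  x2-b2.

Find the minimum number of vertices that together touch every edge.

4

{b1, b2, b3, b4} is a vertex cover of size 4: every edge has an endpoint in this set.
No smaller cover exists because x1–b3, x2–b2, x3–b1, x4–b4 is a matching of size 4, and a cover must include an endpoint of each of these disjoint edges (König's theorem).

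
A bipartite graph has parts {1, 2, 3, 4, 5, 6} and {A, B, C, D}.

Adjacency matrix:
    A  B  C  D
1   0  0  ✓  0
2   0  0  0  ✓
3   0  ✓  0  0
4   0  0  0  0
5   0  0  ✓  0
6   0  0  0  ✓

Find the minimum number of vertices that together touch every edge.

A maximum matching has 3 edges (e.g. 1–C, 2–D, 3–B).
By König's theorem the minimum vertex cover has the same size. One such cover is {3, C, D}.

3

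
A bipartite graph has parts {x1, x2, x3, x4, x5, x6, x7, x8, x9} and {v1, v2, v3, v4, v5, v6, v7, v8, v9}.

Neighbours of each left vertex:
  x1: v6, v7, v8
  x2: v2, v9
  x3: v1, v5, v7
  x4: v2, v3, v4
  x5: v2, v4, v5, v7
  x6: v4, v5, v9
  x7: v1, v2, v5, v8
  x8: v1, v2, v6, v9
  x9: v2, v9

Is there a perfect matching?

Yes

For example, pair x1–v6, x2–v9, x3–v7, x4–v3, x5–v4, x6–v5, x7–v8, x8–v1, x9–v2.
Every left vertex is matched, so this is a perfect matching.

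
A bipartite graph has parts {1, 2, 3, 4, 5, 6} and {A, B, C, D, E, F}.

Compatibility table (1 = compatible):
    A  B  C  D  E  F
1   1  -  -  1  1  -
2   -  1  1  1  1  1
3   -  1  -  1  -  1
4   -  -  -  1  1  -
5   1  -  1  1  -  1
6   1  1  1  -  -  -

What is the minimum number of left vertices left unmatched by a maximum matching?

0

A valid assignment of size 6: 1-A, 2-E, 3-F, 4-D, 5-C, 6-B.
All 6 left vertices are matched, so no larger matching exists.
That matches 6 of the 6, leaving 0 unmatched; no matching can do better.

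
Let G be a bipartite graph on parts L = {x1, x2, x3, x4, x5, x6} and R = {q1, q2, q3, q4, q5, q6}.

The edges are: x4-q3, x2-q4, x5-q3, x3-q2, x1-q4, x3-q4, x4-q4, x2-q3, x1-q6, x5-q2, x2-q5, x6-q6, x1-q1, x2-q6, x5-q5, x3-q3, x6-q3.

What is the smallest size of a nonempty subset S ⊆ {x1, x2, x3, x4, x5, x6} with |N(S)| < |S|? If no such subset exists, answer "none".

A matching saturating every left vertex exists, for instance x1→q1, x2→q5, x3→q4, x4→q3, x5→q2, x6→q6.
By Hall's marriage theorem, this means |N(S)| ≥ |S| for every subset S, so no violating subset exists.

none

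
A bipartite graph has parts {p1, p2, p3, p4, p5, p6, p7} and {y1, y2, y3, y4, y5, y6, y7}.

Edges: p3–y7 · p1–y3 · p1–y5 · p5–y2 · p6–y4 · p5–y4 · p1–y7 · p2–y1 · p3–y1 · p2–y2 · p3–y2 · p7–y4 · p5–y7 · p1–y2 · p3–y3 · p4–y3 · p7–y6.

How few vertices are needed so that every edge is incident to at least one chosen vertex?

{p1, p2, p3, p4, p5, p6, p7} is a vertex cover of size 7: every edge has an endpoint in this set.
No smaller cover exists because p1–y5, p2–y2, p3–y1, p4–y3, p5–y7, p6–y4, p7–y6 is a matching of size 7, and a cover must include an endpoint of each of these disjoint edges (König's theorem).

7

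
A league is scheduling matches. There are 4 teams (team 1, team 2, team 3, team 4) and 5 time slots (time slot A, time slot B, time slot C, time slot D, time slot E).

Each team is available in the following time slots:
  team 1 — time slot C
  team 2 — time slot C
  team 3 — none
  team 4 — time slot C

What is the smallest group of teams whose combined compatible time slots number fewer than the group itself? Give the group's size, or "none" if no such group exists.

1

Take S = {team 3}. Its neighbourhood is {}, so |N(S)| = 0 < |S| = 1.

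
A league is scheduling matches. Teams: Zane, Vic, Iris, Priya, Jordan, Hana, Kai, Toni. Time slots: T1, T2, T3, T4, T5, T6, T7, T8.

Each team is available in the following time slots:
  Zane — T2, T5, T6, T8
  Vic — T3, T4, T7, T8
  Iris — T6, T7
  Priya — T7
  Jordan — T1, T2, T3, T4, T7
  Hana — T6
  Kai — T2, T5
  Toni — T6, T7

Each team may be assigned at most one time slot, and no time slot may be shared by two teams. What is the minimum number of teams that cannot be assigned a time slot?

2

A valid assignment of size 6: Zane-T8, Vic-T4, Iris-T6, Priya-T7, Jordan-T3, Kai-T5.
The set {Iris, Priya, Hana, Toni} has only 2 neighbours ({T6, T7}), so by Hall's theorem at most 6 of the 8 teams can be matched.
That matches 6 of the 8, leaving 2 unmatched; no matching can do better.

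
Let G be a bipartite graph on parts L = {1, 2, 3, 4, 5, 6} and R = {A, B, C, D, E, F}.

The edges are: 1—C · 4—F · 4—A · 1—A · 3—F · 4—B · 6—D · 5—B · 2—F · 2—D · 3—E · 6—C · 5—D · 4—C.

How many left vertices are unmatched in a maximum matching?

A valid assignment of size 6: 1–A, 2–D, 3–E, 4–F, 5–B, 6–C.
All 6 left vertices are matched, so no larger matching exists.
That matches 6 of the 6, leaving 0 unmatched; no matching can do better.

0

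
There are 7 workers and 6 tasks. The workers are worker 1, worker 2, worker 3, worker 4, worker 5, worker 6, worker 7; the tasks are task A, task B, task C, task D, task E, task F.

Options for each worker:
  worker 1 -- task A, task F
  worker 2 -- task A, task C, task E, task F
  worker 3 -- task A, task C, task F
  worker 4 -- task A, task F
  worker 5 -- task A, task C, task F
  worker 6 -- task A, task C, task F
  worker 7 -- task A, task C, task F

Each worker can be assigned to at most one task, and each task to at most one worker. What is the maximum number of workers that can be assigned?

For example, pair worker 1→task F, worker 2→task E, worker 3→task C, worker 4→task A.
The set {worker 1, worker 3, worker 4, worker 5, worker 6, worker 7} has only 3 neighbours ({task A, task C, task F}), so by Hall's theorem at most 4 of the 7 workers can be matched.

4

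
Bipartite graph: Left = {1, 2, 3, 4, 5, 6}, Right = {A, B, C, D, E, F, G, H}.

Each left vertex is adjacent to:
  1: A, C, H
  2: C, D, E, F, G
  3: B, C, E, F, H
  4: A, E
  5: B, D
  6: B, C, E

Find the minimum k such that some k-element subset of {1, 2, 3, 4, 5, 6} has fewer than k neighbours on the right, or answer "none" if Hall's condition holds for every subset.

A matching saturating every left vertex exists, for instance 1→C, 2→G, 3→H, 4→E, 5→D, 6→B.
By Hall's marriage theorem, this means |N(S)| ≥ |S| for every subset S, so no violating subset exists.

none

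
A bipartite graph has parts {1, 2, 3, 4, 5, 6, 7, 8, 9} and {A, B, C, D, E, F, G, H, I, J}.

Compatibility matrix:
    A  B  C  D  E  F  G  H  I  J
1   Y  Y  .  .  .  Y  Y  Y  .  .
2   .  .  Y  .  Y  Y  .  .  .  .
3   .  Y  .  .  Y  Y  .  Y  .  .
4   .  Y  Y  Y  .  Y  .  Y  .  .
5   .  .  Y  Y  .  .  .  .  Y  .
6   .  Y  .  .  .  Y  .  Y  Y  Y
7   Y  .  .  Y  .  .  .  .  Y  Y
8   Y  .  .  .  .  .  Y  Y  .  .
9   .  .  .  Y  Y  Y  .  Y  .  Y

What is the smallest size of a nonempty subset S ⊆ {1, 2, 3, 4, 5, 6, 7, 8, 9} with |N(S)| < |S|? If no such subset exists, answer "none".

A matching saturating every left vertex exists, for instance 1→A, 2→C, 3→E, 4→B, 5→D, 6→H, 7→I, 8→G, 9→J.
By Hall's marriage theorem, this means |N(S)| ≥ |S| for every subset S, so no violating subset exists.

none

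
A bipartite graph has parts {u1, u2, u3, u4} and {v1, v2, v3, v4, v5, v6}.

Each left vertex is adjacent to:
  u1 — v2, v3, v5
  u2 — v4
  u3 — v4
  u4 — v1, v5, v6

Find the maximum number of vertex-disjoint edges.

3

One maximum matching: u1–v2, u2–v4, u4–v6.
The set {u2, u3} has only 1 neighbour ({v4}), so by Hall's theorem at most 3 of the 4 left vertices can be matched.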